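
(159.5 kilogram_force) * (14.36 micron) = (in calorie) 0.005368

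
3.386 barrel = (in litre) 538.3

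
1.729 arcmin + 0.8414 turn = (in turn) 0.8415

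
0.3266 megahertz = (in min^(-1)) 1.96e+07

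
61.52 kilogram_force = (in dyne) 6.033e+07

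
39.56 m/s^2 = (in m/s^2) 39.56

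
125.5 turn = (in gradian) 5.02e+04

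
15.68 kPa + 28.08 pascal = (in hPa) 157.1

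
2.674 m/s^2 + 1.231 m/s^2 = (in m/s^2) 3.905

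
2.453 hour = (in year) 0.00028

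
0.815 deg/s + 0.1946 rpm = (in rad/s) 0.0346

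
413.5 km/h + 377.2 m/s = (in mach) 1.445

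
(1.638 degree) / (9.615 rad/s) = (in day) 3.441e-08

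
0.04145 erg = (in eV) 2.587e+10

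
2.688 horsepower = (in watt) 2004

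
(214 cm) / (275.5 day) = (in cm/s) 8.99e-06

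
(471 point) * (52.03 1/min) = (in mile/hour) 0.3223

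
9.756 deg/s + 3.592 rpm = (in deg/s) 31.31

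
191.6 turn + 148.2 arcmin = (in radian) 1204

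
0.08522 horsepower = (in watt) 63.55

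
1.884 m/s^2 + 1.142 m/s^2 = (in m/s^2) 3.026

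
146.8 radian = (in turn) 23.36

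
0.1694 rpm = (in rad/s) 0.01774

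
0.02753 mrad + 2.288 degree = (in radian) 0.03996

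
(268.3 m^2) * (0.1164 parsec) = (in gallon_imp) 2.12e+20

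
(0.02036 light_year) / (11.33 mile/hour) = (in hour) 1.056e+10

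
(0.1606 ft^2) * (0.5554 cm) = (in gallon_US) 0.02189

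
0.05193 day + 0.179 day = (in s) 1.995e+04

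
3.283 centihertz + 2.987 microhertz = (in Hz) 0.03283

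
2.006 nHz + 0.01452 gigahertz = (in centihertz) 1.452e+09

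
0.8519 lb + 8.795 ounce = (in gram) 635.7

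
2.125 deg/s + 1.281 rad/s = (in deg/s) 75.52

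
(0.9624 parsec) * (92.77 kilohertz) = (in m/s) 2.755e+21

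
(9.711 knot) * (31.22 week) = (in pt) 2.674e+11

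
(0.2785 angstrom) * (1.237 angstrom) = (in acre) 8.513e-25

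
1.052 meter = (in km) 0.001052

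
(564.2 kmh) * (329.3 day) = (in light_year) 4.713e-07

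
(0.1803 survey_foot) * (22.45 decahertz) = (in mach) 0.03623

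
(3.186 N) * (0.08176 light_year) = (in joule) 2.464e+15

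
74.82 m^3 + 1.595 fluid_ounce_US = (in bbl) 470.6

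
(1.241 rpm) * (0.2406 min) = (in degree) 107.5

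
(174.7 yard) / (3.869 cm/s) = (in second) 4129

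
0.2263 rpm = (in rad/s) 0.0237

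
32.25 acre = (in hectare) 13.05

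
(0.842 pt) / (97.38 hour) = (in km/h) 3.05e-09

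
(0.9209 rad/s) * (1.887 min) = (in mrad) 1.043e+05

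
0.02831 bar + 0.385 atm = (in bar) 0.4184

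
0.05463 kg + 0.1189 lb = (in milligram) 1.086e+05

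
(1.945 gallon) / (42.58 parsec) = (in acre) 1.385e-24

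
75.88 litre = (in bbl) 0.4773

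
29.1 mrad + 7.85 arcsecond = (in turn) 0.004637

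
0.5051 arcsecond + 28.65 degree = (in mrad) 500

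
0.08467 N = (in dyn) 8467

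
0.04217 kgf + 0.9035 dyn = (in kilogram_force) 0.04217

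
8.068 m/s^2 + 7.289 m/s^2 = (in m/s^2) 15.36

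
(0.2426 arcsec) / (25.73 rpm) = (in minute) 7.275e-09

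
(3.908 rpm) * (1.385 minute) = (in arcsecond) 7.015e+06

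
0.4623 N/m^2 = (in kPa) 0.0004623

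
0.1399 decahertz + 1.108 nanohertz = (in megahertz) 1.399e-06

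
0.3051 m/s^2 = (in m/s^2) 0.3051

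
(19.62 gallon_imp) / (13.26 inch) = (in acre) 6.544e-05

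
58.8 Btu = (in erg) 6.204e+11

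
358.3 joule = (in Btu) 0.3396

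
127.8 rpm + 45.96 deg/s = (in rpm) 135.5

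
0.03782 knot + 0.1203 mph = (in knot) 0.1424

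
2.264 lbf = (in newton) 10.07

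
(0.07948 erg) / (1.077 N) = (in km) 7.38e-12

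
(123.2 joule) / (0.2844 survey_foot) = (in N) 1421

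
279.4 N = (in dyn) 2.794e+07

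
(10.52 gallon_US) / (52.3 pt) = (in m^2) 2.158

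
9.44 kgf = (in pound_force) 20.81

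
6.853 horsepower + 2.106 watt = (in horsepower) 6.856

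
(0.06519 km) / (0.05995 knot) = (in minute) 35.23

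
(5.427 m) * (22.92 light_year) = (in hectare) 1.177e+14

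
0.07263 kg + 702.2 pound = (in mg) 3.186e+08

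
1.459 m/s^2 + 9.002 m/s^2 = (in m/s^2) 10.46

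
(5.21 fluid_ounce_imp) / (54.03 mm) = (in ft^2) 0.02949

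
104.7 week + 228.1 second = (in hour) 1.759e+04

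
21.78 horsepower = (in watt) 1.624e+04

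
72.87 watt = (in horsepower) 0.09772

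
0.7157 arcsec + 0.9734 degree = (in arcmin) 58.42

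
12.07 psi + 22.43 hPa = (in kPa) 85.46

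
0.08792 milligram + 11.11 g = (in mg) 1.111e+04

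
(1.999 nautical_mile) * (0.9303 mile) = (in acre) 1370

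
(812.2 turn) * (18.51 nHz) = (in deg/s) 0.005412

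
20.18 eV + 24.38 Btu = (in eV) 1.605e+23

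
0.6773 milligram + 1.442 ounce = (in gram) 40.88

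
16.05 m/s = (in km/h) 57.78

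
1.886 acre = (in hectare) 0.7632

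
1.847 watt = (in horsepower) 0.002477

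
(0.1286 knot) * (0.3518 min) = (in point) 3958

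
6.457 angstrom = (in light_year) 6.825e-26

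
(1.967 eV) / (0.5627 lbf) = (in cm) 1.259e-17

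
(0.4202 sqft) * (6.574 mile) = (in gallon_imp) 9.085e+04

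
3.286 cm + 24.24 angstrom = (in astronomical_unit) 2.197e-13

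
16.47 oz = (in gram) 466.9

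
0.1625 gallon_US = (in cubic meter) 0.0006151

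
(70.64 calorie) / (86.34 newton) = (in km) 0.003423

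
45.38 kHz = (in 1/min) 2.723e+06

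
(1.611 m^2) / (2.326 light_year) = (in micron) 7.321e-11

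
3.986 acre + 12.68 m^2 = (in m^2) 1.614e+04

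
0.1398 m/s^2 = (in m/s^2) 0.1398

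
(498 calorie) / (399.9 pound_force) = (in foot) 3.843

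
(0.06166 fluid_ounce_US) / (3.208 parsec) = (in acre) 4.552e-27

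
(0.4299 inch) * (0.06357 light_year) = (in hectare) 6.567e+08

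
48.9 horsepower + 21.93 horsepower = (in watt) 5.282e+04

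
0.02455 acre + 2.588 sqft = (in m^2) 99.59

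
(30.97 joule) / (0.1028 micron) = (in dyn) 3.013e+13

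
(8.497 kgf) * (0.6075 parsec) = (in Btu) 1.48e+15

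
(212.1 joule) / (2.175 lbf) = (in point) 6.214e+04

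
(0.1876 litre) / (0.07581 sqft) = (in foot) 0.08739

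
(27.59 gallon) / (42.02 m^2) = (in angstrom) 2.485e+07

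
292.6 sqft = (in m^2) 27.18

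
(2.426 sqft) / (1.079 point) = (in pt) 1.678e+06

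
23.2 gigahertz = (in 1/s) 2.32e+10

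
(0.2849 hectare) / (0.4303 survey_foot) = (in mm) 2.172e+07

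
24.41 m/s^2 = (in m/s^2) 24.41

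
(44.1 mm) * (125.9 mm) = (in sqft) 0.05976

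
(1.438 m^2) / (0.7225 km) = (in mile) 1.237e-06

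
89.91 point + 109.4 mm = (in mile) 8.769e-05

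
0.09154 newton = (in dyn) 9154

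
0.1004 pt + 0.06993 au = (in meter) 1.046e+10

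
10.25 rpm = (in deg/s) 61.5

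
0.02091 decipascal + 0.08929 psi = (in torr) 4.618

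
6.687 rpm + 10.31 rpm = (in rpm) 17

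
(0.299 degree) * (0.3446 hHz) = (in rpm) 1.717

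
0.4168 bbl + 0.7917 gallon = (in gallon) 18.3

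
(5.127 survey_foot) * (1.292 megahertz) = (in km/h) 7.268e+06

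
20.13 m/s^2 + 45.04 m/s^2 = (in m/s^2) 65.17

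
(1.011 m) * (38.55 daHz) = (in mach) 1.145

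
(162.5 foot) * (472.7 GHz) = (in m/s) 2.341e+13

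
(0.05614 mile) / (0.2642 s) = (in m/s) 342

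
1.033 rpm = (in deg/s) 6.198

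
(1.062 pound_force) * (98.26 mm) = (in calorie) 0.1109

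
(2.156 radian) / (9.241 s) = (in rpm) 2.228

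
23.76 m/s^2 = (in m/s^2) 23.76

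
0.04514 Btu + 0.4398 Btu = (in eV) 3.193e+21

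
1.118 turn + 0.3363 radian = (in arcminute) 2.53e+04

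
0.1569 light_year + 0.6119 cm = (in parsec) 0.04811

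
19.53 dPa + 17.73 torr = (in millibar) 23.66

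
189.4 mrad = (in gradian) 12.06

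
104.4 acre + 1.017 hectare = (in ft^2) 4.657e+06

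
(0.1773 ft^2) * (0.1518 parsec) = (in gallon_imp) 1.697e+16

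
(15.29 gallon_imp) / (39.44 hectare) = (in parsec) 5.712e-24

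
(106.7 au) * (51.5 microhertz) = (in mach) 2.414e+06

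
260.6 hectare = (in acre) 644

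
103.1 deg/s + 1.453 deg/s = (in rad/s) 1.825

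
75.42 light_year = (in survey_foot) 2.341e+18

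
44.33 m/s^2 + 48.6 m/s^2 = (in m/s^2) 92.93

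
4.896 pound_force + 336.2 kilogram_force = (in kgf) 338.4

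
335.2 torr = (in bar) 0.4469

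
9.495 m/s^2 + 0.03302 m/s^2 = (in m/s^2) 9.528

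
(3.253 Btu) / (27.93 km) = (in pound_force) 0.02762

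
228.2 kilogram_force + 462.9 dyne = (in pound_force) 503.1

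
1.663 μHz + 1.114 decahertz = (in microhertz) 1.114e+07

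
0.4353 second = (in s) 0.4353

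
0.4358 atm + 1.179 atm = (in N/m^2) 1.636e+05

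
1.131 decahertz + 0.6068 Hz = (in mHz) 1.192e+04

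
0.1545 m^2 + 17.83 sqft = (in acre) 0.0004475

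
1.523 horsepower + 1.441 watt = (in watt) 1137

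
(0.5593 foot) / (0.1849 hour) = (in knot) 0.0004978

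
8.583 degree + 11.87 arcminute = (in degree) 8.781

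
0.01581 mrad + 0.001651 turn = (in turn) 0.001654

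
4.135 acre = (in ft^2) 1.801e+05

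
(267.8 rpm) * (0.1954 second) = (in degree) 314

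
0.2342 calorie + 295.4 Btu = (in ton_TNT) 7.449e-05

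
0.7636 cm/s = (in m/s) 0.007636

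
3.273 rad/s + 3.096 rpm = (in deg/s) 206.1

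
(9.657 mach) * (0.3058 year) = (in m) 3.171e+10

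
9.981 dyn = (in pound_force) 2.244e-05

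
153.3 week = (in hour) 2.575e+04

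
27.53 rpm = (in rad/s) 2.883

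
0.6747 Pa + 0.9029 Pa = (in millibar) 0.01578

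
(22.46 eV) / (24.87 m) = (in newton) 1.447e-19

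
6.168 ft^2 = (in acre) 0.0001416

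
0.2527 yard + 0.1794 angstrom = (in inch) 9.097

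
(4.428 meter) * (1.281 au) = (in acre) 2.097e+08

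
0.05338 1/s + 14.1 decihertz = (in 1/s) 1.463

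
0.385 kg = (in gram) 385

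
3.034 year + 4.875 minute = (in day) 1107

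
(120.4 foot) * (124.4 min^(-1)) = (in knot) 147.9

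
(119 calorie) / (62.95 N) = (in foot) 25.95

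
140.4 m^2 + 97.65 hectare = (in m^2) 9.766e+05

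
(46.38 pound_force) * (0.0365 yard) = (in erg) 6.886e+07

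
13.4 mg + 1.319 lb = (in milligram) 5.983e+05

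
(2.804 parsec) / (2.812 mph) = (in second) 6.883e+16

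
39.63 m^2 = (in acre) 0.009793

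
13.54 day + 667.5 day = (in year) 1.866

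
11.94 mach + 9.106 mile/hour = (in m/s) 4070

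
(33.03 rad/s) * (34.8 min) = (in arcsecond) 1.423e+10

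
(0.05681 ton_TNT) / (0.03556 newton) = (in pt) 1.895e+13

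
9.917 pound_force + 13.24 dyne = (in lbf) 9.917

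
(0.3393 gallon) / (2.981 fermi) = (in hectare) 4.309e+07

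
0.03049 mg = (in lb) 6.722e-08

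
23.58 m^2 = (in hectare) 0.002358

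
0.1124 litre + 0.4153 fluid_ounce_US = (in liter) 0.1247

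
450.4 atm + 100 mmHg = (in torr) 3.424e+05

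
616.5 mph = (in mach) 0.8094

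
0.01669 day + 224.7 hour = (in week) 1.34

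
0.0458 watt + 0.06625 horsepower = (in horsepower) 0.06631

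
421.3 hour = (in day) 17.55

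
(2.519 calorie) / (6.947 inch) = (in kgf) 6.091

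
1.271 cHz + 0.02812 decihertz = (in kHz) 1.552e-05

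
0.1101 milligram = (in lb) 2.427e-07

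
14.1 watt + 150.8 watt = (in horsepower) 0.2211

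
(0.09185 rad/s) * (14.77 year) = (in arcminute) 1.471e+11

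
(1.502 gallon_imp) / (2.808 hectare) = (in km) 2.432e-10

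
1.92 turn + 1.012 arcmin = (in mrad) 1.206e+04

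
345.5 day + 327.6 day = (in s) 5.816e+07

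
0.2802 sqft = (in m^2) 0.02603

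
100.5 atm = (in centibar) 1.018e+04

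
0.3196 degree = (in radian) 0.005578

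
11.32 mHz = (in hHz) 0.0001132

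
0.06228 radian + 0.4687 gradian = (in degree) 3.99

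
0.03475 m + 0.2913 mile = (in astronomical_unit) 3.134e-09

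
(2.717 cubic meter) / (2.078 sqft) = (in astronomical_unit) 9.408e-11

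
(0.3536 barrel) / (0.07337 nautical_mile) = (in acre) 1.022e-07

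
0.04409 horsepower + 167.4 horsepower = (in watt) 1.249e+05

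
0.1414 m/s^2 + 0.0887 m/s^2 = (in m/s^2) 0.2301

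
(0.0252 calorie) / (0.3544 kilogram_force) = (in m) 0.03034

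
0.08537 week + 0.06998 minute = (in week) 0.08538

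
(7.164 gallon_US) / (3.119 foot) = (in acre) 7.049e-06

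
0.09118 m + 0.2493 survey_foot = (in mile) 0.0001039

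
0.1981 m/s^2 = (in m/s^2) 0.1981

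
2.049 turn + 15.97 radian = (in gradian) 1836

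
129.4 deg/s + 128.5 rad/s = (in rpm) 1249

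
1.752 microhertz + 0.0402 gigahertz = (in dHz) 4.02e+08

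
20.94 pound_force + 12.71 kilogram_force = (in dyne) 2.178e+07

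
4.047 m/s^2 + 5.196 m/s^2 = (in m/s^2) 9.243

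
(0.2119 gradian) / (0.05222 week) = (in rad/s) 1.054e-07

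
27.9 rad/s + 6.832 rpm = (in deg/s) 1640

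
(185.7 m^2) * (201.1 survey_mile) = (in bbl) 3.78e+08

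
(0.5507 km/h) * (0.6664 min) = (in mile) 0.003801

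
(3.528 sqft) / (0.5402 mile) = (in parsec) 1.222e-20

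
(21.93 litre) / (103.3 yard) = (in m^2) 0.0002322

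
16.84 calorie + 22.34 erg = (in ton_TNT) 1.684e-08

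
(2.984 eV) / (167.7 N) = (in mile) 1.771e-24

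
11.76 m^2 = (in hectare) 0.001176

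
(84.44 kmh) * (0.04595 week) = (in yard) 7.129e+05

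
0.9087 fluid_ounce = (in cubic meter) 2.687e-05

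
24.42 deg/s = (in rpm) 4.07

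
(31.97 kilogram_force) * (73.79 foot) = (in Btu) 6.683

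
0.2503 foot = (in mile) 4.741e-05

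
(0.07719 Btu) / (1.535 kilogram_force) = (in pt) 1.534e+04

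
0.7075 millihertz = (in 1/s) 0.0007075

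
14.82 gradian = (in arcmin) 800.3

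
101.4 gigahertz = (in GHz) 101.4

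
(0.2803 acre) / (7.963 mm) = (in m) 1.425e+05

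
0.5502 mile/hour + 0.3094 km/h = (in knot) 0.6452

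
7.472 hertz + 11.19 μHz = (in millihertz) 7472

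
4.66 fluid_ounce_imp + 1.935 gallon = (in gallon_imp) 1.64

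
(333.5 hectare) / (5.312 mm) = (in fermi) 6.278e+23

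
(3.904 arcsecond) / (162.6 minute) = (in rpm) 1.853e-08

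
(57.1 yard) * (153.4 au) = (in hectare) 1.198e+11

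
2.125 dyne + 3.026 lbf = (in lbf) 3.026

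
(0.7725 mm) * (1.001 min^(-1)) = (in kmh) 4.64e-05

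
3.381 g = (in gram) 3.381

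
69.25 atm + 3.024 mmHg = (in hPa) 7.017e+04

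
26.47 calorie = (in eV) 6.913e+20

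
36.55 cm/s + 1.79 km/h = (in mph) 1.93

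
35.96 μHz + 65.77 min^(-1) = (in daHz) 0.1096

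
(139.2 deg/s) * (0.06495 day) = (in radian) 1.363e+04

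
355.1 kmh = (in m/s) 98.64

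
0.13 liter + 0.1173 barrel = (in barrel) 0.1181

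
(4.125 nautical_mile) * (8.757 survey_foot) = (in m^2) 2.039e+04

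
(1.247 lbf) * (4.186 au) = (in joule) 3.474e+12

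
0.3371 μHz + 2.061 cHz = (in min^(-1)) 1.237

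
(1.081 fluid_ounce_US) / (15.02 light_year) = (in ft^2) 2.422e-21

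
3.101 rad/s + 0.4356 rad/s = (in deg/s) 202.6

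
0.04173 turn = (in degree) 15.02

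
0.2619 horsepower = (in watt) 195.3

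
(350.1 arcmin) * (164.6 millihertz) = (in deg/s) 0.9604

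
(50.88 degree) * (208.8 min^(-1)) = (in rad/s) 3.09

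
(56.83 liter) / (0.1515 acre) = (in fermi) 9.269e+10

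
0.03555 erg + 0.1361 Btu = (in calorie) 34.32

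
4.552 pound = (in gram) 2065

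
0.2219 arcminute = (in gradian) 0.004109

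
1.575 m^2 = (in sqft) 16.95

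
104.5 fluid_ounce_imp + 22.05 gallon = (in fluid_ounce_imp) 3042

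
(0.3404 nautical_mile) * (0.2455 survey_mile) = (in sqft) 2.681e+06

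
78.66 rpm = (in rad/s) 8.237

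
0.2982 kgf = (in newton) 2.924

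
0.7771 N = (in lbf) 0.1747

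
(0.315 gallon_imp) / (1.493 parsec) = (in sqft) 3.346e-19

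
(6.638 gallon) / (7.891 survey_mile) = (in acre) 4.889e-10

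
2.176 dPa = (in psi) 3.156e-05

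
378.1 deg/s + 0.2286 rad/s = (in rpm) 65.2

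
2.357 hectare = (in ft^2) 2.537e+05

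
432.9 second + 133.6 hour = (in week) 0.796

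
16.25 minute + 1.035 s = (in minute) 16.27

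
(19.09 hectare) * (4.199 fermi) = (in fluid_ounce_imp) 2.821e-05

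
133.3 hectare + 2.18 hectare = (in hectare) 135.5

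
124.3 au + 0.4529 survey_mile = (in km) 1.86e+10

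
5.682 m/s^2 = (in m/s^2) 5.682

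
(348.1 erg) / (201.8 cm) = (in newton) 1.725e-05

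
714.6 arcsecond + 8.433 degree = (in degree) 8.631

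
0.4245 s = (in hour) 0.0001179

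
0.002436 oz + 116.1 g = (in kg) 0.1162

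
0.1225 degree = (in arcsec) 441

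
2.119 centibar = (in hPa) 21.19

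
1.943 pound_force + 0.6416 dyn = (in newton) 8.643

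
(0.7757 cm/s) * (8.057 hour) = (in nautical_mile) 0.1215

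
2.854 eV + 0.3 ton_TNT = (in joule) 1.255e+09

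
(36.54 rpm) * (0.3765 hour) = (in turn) 825.4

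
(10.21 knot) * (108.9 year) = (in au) 0.1206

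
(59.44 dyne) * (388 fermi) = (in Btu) 2.186e-19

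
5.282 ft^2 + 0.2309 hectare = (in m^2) 2309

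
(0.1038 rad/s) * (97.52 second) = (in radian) 10.12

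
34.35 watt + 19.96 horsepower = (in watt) 1.492e+04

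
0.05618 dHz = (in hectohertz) 5.618e-05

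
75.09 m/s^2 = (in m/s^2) 75.09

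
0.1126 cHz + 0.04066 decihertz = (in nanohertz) 5.192e+06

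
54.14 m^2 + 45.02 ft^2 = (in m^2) 58.32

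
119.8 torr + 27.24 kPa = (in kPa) 43.21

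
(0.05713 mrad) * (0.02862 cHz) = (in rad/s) 1.635e-08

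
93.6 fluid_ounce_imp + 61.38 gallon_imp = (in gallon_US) 74.42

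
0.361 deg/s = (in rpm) 0.06017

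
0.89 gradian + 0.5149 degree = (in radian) 0.02297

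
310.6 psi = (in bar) 21.42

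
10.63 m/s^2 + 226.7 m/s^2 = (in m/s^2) 237.3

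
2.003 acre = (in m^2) 8106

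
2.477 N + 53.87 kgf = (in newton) 530.8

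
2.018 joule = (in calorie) 0.4823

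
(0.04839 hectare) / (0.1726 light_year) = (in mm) 2.963e-10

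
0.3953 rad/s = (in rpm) 3.775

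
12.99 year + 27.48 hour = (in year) 12.99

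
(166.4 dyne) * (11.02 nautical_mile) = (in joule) 33.96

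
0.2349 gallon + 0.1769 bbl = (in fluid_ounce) 981.1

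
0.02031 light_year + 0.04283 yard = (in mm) 1.921e+17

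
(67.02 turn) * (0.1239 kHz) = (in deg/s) 2.989e+06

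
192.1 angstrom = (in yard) 2.101e-08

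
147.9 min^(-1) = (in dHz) 24.65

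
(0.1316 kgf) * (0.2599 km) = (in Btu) 0.3179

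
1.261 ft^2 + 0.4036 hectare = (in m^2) 4036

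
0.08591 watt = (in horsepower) 0.0001152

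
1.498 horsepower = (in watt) 1117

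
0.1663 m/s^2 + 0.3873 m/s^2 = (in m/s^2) 0.5536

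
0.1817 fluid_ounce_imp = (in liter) 0.005163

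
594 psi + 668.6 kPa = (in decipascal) 4.764e+07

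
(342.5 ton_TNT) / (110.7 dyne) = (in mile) 8.044e+11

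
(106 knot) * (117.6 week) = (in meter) 3.878e+09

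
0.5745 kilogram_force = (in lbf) 1.267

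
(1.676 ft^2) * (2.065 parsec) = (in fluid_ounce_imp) 3.492e+20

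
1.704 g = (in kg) 0.001704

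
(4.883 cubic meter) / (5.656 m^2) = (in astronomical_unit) 5.771e-12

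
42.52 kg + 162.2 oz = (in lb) 103.9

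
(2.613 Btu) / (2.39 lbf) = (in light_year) 2.741e-14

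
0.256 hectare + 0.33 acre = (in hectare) 0.3895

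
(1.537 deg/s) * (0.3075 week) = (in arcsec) 1.029e+09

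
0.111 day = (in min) 159.8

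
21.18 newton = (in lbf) 4.761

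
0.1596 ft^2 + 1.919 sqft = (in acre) 4.772e-05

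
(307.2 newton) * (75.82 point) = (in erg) 8.217e+07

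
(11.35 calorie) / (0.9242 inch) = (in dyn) 2.023e+08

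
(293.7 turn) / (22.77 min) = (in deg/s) 77.39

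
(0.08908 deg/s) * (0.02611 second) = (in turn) 6.461e-06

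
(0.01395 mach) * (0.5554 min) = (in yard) 173.1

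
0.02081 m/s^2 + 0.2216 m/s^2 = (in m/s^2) 0.2424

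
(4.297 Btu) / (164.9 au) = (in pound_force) 4.132e-11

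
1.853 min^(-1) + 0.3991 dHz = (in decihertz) 0.7079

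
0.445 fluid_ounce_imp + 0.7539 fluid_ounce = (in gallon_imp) 0.007686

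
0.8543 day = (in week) 0.122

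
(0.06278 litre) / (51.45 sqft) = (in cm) 0.001313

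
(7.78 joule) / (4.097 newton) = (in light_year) 2.007e-16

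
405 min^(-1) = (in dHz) 67.5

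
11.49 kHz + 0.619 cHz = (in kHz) 11.49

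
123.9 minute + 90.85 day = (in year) 0.2491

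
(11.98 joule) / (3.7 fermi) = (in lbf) 7.279e+14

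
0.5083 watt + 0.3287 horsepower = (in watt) 245.6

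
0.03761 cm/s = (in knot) 0.0007311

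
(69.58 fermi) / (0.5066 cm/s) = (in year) 4.355e-19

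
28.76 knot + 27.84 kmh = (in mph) 50.4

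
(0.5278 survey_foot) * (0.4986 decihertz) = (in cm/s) 0.8021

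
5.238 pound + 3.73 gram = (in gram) 2380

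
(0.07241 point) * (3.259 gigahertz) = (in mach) 244.5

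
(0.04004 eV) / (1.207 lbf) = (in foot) 3.92e-21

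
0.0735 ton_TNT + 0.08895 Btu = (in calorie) 7.35e+07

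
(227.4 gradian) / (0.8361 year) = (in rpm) 1.294e-06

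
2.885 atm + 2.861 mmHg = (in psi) 42.45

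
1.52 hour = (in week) 0.009048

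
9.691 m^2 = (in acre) 0.002395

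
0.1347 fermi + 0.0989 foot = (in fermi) 3.014e+13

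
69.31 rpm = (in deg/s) 415.9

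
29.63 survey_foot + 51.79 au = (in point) 2.196e+16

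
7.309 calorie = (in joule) 30.58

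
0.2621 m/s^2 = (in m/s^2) 0.2621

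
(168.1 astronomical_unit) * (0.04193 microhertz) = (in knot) 2.05e+06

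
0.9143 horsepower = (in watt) 681.8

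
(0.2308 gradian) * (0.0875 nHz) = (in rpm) 3.029e-12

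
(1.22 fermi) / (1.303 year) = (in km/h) 1.069e-22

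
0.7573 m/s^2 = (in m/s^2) 0.7573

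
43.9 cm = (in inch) 17.28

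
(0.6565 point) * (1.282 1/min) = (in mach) 1.453e-08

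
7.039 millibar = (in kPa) 0.7039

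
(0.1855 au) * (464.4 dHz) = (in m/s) 1.289e+12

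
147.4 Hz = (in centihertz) 1.474e+04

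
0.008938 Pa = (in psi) 1.296e-06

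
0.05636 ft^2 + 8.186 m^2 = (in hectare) 0.0008191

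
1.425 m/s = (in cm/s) 142.5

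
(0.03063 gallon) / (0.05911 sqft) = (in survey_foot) 0.06927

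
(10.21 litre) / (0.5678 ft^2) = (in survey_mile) 0.0001203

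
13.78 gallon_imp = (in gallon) 16.55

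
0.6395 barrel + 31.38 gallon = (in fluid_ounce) 7455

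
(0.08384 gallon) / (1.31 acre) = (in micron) 0.05987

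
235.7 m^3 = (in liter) 2.357e+05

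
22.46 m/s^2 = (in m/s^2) 22.46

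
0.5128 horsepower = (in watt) 382.4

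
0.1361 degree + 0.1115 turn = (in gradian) 44.75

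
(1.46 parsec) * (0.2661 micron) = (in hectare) 1.199e+06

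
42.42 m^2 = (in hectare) 0.004242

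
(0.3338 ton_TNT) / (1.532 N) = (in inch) 3.589e+10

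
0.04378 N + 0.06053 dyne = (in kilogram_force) 0.004464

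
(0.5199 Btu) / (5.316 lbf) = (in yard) 25.37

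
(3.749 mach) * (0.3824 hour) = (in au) 1.175e-05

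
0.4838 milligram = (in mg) 0.4838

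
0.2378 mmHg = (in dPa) 317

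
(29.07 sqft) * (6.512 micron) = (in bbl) 0.0001106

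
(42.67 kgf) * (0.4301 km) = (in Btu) 170.6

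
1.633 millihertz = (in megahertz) 1.633e-09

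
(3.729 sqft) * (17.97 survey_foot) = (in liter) 1898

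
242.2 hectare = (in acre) 598.5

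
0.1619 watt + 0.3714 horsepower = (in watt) 277.1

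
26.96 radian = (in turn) 4.291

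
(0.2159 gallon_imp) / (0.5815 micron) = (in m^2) 1688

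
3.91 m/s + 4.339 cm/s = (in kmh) 14.23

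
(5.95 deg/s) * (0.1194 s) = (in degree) 0.7104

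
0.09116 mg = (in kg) 9.116e-08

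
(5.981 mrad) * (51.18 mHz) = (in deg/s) 0.01754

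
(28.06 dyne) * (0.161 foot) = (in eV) 8.594e+13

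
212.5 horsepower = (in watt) 1.585e+05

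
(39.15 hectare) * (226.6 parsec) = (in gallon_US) 7.232e+26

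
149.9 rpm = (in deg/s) 899.4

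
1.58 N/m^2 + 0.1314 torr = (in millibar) 0.191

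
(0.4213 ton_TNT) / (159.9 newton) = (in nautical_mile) 5952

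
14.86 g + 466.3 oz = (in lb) 29.18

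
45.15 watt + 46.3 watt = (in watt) 91.45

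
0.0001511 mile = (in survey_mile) 0.0001511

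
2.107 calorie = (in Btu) 0.008356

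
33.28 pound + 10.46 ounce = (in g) 1.539e+04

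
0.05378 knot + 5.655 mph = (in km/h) 9.2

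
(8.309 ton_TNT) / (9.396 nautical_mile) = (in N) 1.998e+06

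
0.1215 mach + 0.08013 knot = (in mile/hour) 92.64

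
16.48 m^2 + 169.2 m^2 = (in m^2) 185.7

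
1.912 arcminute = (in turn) 8.852e-05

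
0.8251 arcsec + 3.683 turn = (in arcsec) 4.773e+06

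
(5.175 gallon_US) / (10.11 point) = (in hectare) 0.0005493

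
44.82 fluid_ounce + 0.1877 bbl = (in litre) 31.17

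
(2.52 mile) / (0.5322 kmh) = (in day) 0.3175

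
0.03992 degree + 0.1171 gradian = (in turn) 0.0004036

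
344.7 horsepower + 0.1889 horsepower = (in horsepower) 344.9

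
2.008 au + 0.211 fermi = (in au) 2.008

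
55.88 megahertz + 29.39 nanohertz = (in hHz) 5.588e+05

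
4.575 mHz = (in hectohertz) 4.575e-05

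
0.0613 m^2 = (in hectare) 6.13e-06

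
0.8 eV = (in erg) 1.282e-12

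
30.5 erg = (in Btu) 2.891e-09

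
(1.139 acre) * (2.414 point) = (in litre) 3925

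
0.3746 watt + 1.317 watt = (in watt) 1.692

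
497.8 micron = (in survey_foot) 0.001633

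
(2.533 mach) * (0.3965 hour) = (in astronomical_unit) 8.229e-06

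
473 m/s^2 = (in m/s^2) 473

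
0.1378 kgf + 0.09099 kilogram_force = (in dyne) 2.244e+05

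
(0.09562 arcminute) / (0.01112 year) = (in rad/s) 7.932e-11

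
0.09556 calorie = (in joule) 0.3998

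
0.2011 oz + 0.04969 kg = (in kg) 0.05539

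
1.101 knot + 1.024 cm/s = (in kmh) 2.076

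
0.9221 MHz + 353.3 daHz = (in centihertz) 9.256e+07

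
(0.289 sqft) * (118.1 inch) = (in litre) 80.54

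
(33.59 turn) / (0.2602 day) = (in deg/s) 0.5379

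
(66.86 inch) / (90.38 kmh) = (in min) 0.001127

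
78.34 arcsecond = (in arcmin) 1.306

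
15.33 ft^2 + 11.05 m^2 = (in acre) 0.003082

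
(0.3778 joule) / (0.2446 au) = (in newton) 1.032e-11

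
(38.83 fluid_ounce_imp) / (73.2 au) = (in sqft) 1.084e-15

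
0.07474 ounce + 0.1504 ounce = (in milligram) 6383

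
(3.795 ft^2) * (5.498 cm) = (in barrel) 0.1219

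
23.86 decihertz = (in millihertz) 2386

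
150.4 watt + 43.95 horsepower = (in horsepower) 44.15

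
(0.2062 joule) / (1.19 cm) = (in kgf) 1.767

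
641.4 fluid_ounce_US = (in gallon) 5.011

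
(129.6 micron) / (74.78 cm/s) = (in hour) 4.814e-08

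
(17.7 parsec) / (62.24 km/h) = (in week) 5.223e+10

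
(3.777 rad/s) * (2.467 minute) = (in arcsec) 1.153e+08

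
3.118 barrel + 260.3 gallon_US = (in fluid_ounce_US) 5.008e+04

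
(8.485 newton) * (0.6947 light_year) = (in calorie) 1.333e+16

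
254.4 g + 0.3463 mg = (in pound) 0.5609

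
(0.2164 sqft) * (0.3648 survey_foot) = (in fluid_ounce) 75.59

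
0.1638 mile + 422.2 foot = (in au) 2.622e-09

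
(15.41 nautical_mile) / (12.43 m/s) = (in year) 7.281e-05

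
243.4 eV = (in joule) 3.9e-17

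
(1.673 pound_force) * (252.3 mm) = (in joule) 1.878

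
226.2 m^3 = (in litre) 2.262e+05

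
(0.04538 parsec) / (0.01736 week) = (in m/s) 1.334e+11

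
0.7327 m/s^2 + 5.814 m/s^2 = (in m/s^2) 6.547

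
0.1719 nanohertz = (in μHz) 0.0001719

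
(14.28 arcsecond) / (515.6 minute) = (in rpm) 2.137e-08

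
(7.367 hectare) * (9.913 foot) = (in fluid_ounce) 7.527e+09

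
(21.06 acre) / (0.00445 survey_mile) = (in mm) 1.19e+07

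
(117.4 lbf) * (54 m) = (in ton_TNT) 6.74e-06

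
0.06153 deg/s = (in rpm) 0.01026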